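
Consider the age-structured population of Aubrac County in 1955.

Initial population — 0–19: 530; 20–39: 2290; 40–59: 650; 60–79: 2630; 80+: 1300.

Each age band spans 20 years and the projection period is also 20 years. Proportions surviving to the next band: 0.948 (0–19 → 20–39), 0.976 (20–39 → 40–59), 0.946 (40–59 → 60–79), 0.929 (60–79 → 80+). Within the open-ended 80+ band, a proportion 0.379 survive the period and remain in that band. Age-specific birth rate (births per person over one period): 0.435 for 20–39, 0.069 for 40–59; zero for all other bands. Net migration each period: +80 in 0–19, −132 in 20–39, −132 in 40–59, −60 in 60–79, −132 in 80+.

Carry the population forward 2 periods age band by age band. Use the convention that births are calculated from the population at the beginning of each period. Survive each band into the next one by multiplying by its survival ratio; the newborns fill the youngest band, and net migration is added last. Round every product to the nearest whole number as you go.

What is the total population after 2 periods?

[period 1]
Births: 2290 × 0.435 = 996 ; 650 × 0.069 = 45 → 1041
20–39: 530 × 0.948 = 502
40–59: 2290 × 0.976 = 2235
60–79: 650 × 0.946 = 615
80+: 2630 × 0.929 + 1300 × 0.379 = 2443 + 493 = 2936
Net migration: 0–19 + 80 → 1121; 20–39 − 132 → 370; 40–59 − 132 → 2103; 60–79 − 60 → 555; 80+ − 132 → 2804
Population now: 0–19=1121, 20–39=370, 40–59=2103, 60–79=555, 80+=2804
[period 2]
Births: 370 × 0.435 = 161 ; 2103 × 0.069 = 145 → 306
20–39: 1121 × 0.948 = 1063
40–59: 370 × 0.976 = 361
60–79: 2103 × 0.946 = 1989
80+: 555 × 0.929 + 2804 × 0.379 = 516 + 1063 = 1579
Net migration: 0–19 + 80 → 386; 20–39 − 132 → 931; 40–59 − 132 → 229; 60–79 − 60 → 1929; 80+ − 132 → 1447
Population now: 0–19=386, 20–39=931, 40–59=229, 60–79=1929, 80+=1447
Total after period 2: 386 + 931 + 229 + 1929 + 1447 = 4922

4922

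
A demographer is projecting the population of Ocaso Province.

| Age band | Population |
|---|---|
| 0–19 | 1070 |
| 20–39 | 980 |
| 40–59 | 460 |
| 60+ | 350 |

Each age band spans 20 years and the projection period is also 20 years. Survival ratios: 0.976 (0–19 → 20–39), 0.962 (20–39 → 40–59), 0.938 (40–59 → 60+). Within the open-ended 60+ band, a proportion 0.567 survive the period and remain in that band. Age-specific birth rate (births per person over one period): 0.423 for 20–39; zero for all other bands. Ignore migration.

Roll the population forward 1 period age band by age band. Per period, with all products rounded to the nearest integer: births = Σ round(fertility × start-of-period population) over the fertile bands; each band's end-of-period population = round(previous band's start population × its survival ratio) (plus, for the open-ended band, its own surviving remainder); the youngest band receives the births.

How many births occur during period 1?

After projecting period 1:
Births: 980 * 0.423 = 415
20–39: 1070 * 0.976 = 1044
40–59: 980 * 0.962 = 943
60+: 460 * 0.938 + 350 * 0.567 = 431 + 198 = 629
Giving 415 / 1044 / 943 / 629.

415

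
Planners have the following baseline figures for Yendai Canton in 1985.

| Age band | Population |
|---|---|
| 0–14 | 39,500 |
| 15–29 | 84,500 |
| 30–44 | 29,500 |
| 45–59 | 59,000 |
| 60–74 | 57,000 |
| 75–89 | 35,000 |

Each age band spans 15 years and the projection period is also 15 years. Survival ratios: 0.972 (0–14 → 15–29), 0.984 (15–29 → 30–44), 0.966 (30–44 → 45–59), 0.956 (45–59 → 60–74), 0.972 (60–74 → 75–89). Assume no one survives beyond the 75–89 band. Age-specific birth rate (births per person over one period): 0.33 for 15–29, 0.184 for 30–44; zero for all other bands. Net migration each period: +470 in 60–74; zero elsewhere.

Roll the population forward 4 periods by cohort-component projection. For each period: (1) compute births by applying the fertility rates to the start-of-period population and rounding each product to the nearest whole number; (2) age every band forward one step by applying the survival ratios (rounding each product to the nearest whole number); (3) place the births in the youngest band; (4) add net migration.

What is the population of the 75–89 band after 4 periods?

Numbering the groups 1..6 from youngest to oldest:
After projecting period 1:
Births: 84500 * 0.33 = 27885 ; 29500 * 0.184 = 5428 ⇒ total 33313
Group 2: 39500 * 0.972 = 38394
Group 3: 84500 * 0.984 = 83148
Group 4: 29500 * 0.966 = 28497
Group 5: 59000 * 0.956 = 56404
Group 6: 57000 * 0.972 = 55404
Net migration: Group 5 + 470 → 56874
Population now: 0–14=33313, 15–29=38394, 30–44=83148, 45–59=28497, 60–74=56874, 75–89=55404
After projecting period 2:
Births: 38394 * 0.33 = 12670 ; 83148 * 0.184 = 15299 ⇒ total 27969
Group 2: 33313 * 0.972 = 32380
Group 3: 38394 * 0.984 = 37780
Group 4: 83148 * 0.966 = 80321
Group 5: 28497 * 0.956 = 27243
Group 6: 56874 * 0.972 = 55282
Net migration: Group 5 + 470 → 27713
Population now: 0–14=27969, 15–29=32380, 30–44=37780, 45–59=80321, 60–74=27713, 75–89=55282
After projecting period 3:
Births: 32380 * 0.33 = 10685 ; 37780 * 0.184 = 6952 ⇒ total 17637
Group 2: 27969 * 0.972 = 27186
Group 3: 32380 * 0.984 = 31862
Group 4: 37780 * 0.966 = 36495
Group 5: 80321 * 0.956 = 76787
Group 6: 27713 * 0.972 = 26937
Net migration: Group 5 + 470 → 77257
Population now: 0–14=17637, 15–29=27186, 30–44=31862, 45–59=36495, 60–74=77257, 75–89=26937
After projecting period 4:
Births: 27186 * 0.33 = 8971 ; 31862 * 0.184 = 5863 ⇒ total 14834
Group 2: 17637 * 0.972 = 17143
Group 3: 27186 * 0.984 = 26751
Group 4: 31862 * 0.966 = 30779
Group 5: 36495 * 0.956 = 34889
Group 6: 77257 * 0.972 = 75094
Net migration: Group 5 + 470 → 35359
Population now: 0–14=14834, 15–29=17143, 30–44=26751, 45–59=30779, 60–74=35359, 75–89=75094

75094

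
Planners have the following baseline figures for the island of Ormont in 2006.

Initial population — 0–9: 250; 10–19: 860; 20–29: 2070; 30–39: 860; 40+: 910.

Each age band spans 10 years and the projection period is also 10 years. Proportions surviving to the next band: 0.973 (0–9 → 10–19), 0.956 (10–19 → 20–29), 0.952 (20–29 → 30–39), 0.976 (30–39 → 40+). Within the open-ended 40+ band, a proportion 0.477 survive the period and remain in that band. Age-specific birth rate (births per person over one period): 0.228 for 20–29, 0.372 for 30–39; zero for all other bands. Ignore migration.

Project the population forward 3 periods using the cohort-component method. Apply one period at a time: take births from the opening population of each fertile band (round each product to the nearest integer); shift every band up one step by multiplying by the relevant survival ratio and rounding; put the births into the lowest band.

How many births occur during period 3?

(Bands numbered youngest = 1 to oldest = 5.)
After projecting period 1:
Births: 2070 × 0.228 = 472  |  860 × 0.372 = 320 — total 792
Band 2: 250 × 0.973 = 243
Band 3: 860 × 0.956 = 822
Band 4: 2070 × 0.952 = 1971
Band 5: 860 × 0.976 + 910 × 0.477 = 839 + 434 = 1273
End of period: [792, 243, 822, 1971, 1273]
After projecting period 2:
Births: 822 × 0.228 = 187  |  1971 × 0.372 = 733 — total 920
Band 2: 792 × 0.973 = 771
Band 3: 243 × 0.956 = 232
Band 4: 822 × 0.952 = 783
Band 5: 1971 × 0.976 + 1273 × 0.477 = 1924 + 607 = 2531
End of period: [920, 771, 232, 783, 2531]
After projecting period 3:
Births: 232 × 0.228 = 53  |  783 × 0.372 = 291 — total 344
Band 2: 920 × 0.973 = 895
Band 3: 771 × 0.956 = 737
Band 4: 232 × 0.952 = 221
Band 5: 783 × 0.976 + 2531 × 0.477 = 764 + 1207 = 1971
End of period: [344, 895, 737, 221, 1971]

344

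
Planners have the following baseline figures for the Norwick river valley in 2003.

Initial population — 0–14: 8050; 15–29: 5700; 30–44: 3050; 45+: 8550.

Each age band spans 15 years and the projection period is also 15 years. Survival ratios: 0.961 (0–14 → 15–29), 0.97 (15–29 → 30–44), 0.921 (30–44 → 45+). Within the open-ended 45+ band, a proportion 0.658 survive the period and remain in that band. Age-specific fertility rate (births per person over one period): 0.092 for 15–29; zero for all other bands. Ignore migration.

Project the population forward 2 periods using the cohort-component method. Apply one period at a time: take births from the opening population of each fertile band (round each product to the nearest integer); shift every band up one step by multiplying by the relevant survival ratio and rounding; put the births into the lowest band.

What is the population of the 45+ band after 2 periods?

Call the bands 1 to 4, youngest first.
[period 1]
Births: 5700 * 0.092 = 524
Band 2: 8050 * 0.961 = 7736
Band 3: 5700 * 0.97 = 5529
Band 4: 3050 * 0.921 + 8550 * 0.658 = 2809 + 5626 = 8435
Giving 524 / 7736 / 5529 / 8435.
[period 2]
Births: 7736 * 0.092 = 712
Band 2: 524 * 0.961 = 504
Band 3: 7736 * 0.97 = 7504
Band 4: 5529 * 0.921 + 8435 * 0.658 = 5092 + 5550 = 10642
Giving 712 / 504 / 7504 / 10642.

10642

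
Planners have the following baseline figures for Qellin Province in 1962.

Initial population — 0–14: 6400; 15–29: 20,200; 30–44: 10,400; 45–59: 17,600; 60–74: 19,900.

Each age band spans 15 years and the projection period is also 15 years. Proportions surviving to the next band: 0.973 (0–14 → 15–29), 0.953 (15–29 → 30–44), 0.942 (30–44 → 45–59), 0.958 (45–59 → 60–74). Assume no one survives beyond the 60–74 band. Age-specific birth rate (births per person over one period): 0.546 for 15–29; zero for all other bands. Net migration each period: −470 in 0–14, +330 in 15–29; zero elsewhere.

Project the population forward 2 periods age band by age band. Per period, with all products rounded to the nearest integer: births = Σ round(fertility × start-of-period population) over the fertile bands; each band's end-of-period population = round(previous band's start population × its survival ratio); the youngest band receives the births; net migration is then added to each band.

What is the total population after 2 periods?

47483

(Groups numbered youngest = 1 to oldest = 5.)
[period 1]
Births: 20200 × 0.546 = 11029
Group 2: 6400 × 0.973 = 6227
Group 3: 20200 × 0.953 = 19251
Group 4: 10400 × 0.942 = 9797
Group 5: 17600 × 0.958 = 16861
Net migration: Group 1 − 470 → 10559; Group 2 + 330 → 6557
→ [10559, 6557, 19251, 9797, 16861]
[period 2]
Births: 6557 × 0.546 = 3580
Group 2: 10559 × 0.973 = 10274
Group 3: 6557 × 0.953 = 6249
Group 4: 19251 × 0.942 = 18134
Group 5: 9797 × 0.958 = 9386
Net migration: Group 1 − 470 → 3110; Group 2 + 330 → 10604
→ [3110, 10604, 6249, 18134, 9386]
Total after period 2: 3110 + 10604 + 6249 + 18134 + 9386 = 47483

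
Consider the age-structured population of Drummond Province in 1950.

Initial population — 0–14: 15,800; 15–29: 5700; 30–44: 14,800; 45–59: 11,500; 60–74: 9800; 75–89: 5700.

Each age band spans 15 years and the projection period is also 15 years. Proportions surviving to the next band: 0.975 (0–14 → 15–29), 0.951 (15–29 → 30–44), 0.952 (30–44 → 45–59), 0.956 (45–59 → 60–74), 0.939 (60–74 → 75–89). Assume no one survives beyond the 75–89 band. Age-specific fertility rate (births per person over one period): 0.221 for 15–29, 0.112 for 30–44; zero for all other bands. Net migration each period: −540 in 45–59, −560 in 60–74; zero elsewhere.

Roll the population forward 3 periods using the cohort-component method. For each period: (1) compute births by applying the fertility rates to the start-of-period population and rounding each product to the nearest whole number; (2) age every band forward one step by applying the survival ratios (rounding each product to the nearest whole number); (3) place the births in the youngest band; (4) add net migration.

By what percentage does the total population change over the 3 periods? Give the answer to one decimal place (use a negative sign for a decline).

After projecting period 1:
Births: 5700 × 0.221 = 1260 ; 14800 × 0.112 = 1658 — total 2918
15–29: 15800 × 0.975 = 15405
30–44: 5700 × 0.951 = 5421
45–59: 14800 × 0.952 = 14090
60–74: 11500 × 0.956 = 10994
75–89: 9800 × 0.939 = 9202
Net migration: 45–59 − 540 → 13550; 60–74 − 560 → 10434
→ [2918, 15405, 5421, 13550, 10434, 9202]
After projecting period 2:
Births: 15405 × 0.221 = 3405 ; 5421 × 0.112 = 607 — total 4012
15–29: 2918 × 0.975 = 2845
30–44: 15405 × 0.951 = 14650
45–59: 5421 × 0.952 = 5161
60–74: 13550 × 0.956 = 12954
75–89: 10434 × 0.939 = 9798
Net migration: 45–59 − 540 → 4621; 60–74 − 560 → 12394
→ [4012, 2845, 14650, 4621, 12394, 9798]
After projecting period 3:
Births: 2845 × 0.221 = 629 ; 14650 × 0.112 = 1641 — total 2270
15–29: 4012 × 0.975 = 3912
30–44: 2845 × 0.951 = 2706
45–59: 14650 × 0.952 = 13947
60–74: 4621 × 0.956 = 4418
75–89: 12394 × 0.939 = 11638
Net migration: 45–59 − 540 → 13407; 60–74 − 560 → 3858
→ [2270, 3912, 2706, 13407, 3858, 11638]
Total: 63300 → 37791; change = -25509; percentage change = -40.3%

-40.3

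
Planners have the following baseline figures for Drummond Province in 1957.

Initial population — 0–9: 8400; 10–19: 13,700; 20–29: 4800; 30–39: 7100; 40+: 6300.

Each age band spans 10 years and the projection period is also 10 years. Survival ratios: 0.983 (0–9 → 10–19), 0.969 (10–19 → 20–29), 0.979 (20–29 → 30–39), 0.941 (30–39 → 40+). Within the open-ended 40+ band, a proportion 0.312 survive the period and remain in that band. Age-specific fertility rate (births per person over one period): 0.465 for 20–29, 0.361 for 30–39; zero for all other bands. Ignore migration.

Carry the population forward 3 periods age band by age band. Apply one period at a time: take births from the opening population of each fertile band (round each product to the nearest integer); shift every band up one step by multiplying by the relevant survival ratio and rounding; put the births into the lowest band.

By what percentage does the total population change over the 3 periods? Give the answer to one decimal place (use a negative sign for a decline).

6.7

Period 1:
Births: 4800 × 0.465 = 2232, 7100 × 0.361 = 2563 → total 4795
10–19: 8400 × 0.983 = 8257
20–29: 13700 × 0.969 = 13275
30–39: 4800 × 0.979 = 4699
40+: 7100 × 0.941 + 6300 × 0.312 = 6681 + 1966 = 8647
End of period: [4795, 8257, 13275, 4699, 8647]
Period 2:
Births: 13275 × 0.465 = 6173, 4699 × 0.361 = 1696 → total 7869
10–19: 4795 × 0.983 = 4713
20–29: 8257 × 0.969 = 8001
30–39: 13275 × 0.979 = 12996
40+: 4699 × 0.941 + 8647 × 0.312 = 4422 + 2698 = 7120
End of period: [7869, 4713, 8001, 12996, 7120]
Period 3:
Births: 8001 × 0.465 = 3720, 12996 × 0.361 = 4692 → total 8412
10–19: 7869 × 0.983 = 7735
20–29: 4713 × 0.969 = 4567
30–39: 8001 × 0.979 = 7833
40+: 12996 × 0.941 + 7120 × 0.312 = 12229 + 2221 = 14450
End of period: [8412, 7735, 4567, 7833, 14450]
Total: 40300 → 42997; change = 2697; percentage change = 6.7%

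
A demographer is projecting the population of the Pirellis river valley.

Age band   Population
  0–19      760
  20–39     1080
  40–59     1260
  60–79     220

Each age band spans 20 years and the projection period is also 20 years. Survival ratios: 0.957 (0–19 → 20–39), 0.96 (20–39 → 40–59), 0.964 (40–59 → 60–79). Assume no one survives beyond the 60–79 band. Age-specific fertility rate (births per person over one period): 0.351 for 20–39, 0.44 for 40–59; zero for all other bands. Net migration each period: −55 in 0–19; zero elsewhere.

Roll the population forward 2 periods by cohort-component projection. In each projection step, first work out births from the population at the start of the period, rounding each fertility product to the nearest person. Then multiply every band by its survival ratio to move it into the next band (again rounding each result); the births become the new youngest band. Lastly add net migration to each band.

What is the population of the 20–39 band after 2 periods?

Numbering the bands 1..4 from youngest to oldest:
After projecting period 1:
Births: 1080 × 0.351 = 379, 1260 × 0.44 = 554 — total 933
Band 2: 760 × 0.957 = 727
Band 3: 1080 × 0.96 = 1037
Band 4: 1260 × 0.964 = 1215
Net migration: Band 1 − 55 → 878
Population now: 0–19=878, 20–39=727, 40–59=1037, 60–79=1215
After projecting period 2:
Births: 727 × 0.351 = 255, 1037 × 0.44 = 456 — total 711
Band 2: 878 × 0.957 = 840
Band 3: 727 × 0.96 = 698
Band 4: 1037 × 0.964 = 1000
Net migration: Band 1 − 55 → 656
Population now: 0–19=656, 20–39=840, 40–59=698, 60–79=1000

840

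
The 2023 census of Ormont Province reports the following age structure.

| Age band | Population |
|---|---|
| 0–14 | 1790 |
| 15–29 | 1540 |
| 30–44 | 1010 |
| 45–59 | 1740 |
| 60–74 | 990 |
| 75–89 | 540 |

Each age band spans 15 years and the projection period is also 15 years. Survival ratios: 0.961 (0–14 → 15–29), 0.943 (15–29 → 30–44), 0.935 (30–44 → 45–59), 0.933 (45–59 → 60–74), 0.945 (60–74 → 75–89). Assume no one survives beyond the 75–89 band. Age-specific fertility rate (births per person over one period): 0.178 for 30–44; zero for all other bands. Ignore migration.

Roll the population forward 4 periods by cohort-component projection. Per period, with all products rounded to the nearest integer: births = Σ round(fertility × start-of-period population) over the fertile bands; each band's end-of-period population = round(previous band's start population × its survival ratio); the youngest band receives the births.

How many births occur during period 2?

258

Let band 1 be 0–14 through band 6 = 75–89.
— Period 1 —
Births: 1010 × 0.178 = 180
Band 2: 1790 × 0.961 = 1720
Band 3: 1540 × 0.943 = 1452
Band 4: 1010 × 0.935 = 944
Band 5: 1740 × 0.933 = 1623
Band 6: 990 × 0.945 = 936
Population now: 0–14=180, 15–29=1720, 30–44=1452, 45–59=944, 60–74=1623, 75–89=936
— Period 2 —
Births: 1452 × 0.178 = 258
Band 2: 180 × 0.961 = 173
Band 3: 1720 × 0.943 = 1622
Band 4: 1452 × 0.935 = 1358
Band 5: 944 × 0.933 = 881
Band 6: 1623 × 0.945 = 1534
Population now: 0–14=258, 15–29=173, 30–44=1622, 45–59=1358, 60–74=881, 75–89=1534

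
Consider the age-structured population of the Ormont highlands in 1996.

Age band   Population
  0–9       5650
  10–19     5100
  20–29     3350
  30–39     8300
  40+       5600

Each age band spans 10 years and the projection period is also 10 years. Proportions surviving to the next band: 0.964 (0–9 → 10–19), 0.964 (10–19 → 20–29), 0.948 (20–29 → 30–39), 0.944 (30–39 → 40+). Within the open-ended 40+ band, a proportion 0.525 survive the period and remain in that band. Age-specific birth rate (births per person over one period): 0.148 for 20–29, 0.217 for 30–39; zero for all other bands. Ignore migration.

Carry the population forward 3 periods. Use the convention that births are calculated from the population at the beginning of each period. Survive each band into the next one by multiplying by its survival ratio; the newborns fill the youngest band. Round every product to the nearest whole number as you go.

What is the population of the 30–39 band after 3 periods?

[period 1]
Births: 3350 × 0.148 = 496, 8300 × 0.217 = 1801 → total 2297
10–19: 5650 × 0.964 = 5447
20–29: 5100 × 0.964 = 4916
30–39: 3350 × 0.948 = 3176
40+: 8300 × 0.944 + 5600 × 0.525 = 7835 + 2940 = 10775
End of period: [2297, 5447, 4916, 3176, 10775]
[period 2]
Births: 4916 × 0.148 = 728, 3176 × 0.217 = 689 → total 1417
10–19: 2297 × 0.964 = 2214
20–29: 5447 × 0.964 = 5251
30–39: 4916 × 0.948 = 4660
40+: 3176 × 0.944 + 10775 × 0.525 = 2998 + 5657 = 8655
End of period: [1417, 2214, 5251, 4660, 8655]
[period 3]
Births: 5251 × 0.148 = 777, 4660 × 0.217 = 1011 → total 1788
10–19: 1417 × 0.964 = 1366
20–29: 2214 × 0.964 = 2134
30–39: 5251 × 0.948 = 4978
40+: 4660 × 0.944 + 8655 × 0.525 = 4399 + 4544 = 8943
End of period: [1788, 1366, 2134, 4978, 8943]

4978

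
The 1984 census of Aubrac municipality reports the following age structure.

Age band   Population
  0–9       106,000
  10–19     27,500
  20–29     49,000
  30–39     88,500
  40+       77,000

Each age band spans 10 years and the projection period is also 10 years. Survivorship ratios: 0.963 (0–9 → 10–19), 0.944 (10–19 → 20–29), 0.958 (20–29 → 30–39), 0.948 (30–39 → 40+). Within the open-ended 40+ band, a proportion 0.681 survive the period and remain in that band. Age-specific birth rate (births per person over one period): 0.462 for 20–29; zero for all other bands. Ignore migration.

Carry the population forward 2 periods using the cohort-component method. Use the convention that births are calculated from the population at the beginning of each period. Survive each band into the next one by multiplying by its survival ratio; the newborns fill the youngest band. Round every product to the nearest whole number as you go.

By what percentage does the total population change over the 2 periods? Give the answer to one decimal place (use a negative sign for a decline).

After projecting period 1:
Births: 49000 * 0.462 = 22638
10–19: 106000 * 0.963 = 102078
20–29: 27500 * 0.944 = 25960
30–39: 49000 * 0.958 = 46942
40+: 88500 * 0.948 + 77000 * 0.681 = 83898 + 52437 = 136335
→ [22638, 102078, 25960, 46942, 136335]
After projecting period 2:
Births: 25960 * 0.462 = 11994
10–19: 22638 * 0.963 = 21800
20–29: 102078 * 0.944 = 96362
30–39: 25960 * 0.958 = 24870
40+: 46942 * 0.948 + 136335 * 0.681 = 44501 + 92844 = 137345
→ [11994, 21800, 96362, 24870, 137345]
Total: 348000 → 292371; change = -55629; percentage change = -16.0%

-16.0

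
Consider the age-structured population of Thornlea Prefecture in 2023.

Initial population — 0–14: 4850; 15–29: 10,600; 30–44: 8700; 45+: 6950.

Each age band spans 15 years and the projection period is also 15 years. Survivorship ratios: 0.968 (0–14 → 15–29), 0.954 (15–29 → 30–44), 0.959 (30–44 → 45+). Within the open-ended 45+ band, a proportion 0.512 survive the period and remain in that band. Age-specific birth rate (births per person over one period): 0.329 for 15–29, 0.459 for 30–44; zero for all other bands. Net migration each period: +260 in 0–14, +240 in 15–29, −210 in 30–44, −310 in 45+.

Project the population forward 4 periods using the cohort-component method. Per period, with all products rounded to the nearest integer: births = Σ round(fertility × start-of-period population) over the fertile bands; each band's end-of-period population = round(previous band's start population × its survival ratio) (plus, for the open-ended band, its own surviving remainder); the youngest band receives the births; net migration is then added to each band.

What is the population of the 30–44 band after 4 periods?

5956

Period 1.
Births: 10600 * 0.329 = 3487  |  8700 * 0.459 = 3993 ⇒ total 7480
15–29: 4850 * 0.968 = 4695
30–44: 10600 * 0.954 = 10112
45+: 8700 * 0.959 + 6950 * 0.512 = 8343 + 3558 = 11901
Net migration: 0–14 + 260 → 7740; 15–29 + 240 → 4935; 30–44 − 210 → 9902; 45+ − 310 → 11591
End of period: [7740, 4935, 9902, 11591]
Period 2.
Births: 4935 * 0.329 = 1624  |  9902 * 0.459 = 4545 ⇒ total 6169
15–29: 7740 * 0.968 = 7492
30–44: 4935 * 0.954 = 4708
45+: 9902 * 0.959 + 11591 * 0.512 = 9496 + 5935 = 15431
Net migration: 0–14 + 260 → 6429; 15–29 + 240 → 7732; 30–44 − 210 → 4498; 45+ − 310 → 15121
End of period: [6429, 7732, 4498, 15121]
Period 3.
Births: 7732 * 0.329 = 2544  |  4498 * 0.459 = 2065 ⇒ total 4609
15–29: 6429 * 0.968 = 6223
30–44: 7732 * 0.954 = 7376
45+: 4498 * 0.959 + 15121 * 0.512 = 4314 + 7742 = 12056
Net migration: 0–14 + 260 → 4869; 15–29 + 240 → 6463; 30–44 − 210 → 7166; 45+ − 310 → 11746
End of period: [4869, 6463, 7166, 11746]
Period 4.
Births: 6463 * 0.329 = 2126  |  7166 * 0.459 = 3289 ⇒ total 5415
15–29: 4869 * 0.968 = 4713
30–44: 6463 * 0.954 = 6166
45+: 7166 * 0.959 + 11746 * 0.512 = 6872 + 6014 = 12886
Net migration: 0–14 + 260 → 5675; 15–29 + 240 → 4953; 30–44 − 210 → 5956; 45+ − 310 → 12576
End of period: [5675, 4953, 5956, 12576]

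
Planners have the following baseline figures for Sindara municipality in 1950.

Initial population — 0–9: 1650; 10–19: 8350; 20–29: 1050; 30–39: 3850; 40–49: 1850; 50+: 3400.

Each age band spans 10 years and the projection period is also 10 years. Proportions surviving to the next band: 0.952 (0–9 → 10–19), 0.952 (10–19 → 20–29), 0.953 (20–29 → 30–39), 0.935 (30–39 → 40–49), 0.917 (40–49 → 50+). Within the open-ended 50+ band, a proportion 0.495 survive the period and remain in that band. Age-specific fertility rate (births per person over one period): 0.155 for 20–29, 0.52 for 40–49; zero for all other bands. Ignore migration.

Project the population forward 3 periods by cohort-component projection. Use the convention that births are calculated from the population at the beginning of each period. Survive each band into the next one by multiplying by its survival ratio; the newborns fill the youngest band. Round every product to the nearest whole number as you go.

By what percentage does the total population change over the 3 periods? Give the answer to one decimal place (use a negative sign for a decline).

-18.0

Numbering the bands 1..6 from youngest to oldest:
[period 1]
Births: 1050 × 0.155 = 163, 1850 × 0.52 = 962 — total 1125
Band 2: 1650 × 0.952 = 1571
Band 3: 8350 × 0.952 = 7949
Band 4: 1050 × 0.953 = 1001
Band 5: 3850 × 0.935 = 3600
Band 6: 1850 × 0.917 + 3400 × 0.495 = 1696 + 1683 = 3379
Population now: 0–9=1125, 10–19=1571, 20–29=7949, 30–39=1001, 40–49=3600, 50+=3379
[period 2]
Births: 7949 × 0.155 = 1232, 3600 × 0.52 = 1872 — total 3104
Band 2: 1125 × 0.952 = 1071
Band 3: 1571 × 0.952 = 1496
Band 4: 7949 × 0.953 = 7575
Band 5: 1001 × 0.935 = 936
Band 6: 3600 × 0.917 + 3379 × 0.495 = 3301 + 1673 = 4974
Population now: 0–9=3104, 10–19=1071, 20–29=1496, 30–39=7575, 40–49=936, 50+=4974
[period 3]
Births: 1496 × 0.155 = 232, 936 × 0.52 = 487 — total 719
Band 2: 3104 × 0.952 = 2955
Band 3: 1071 × 0.952 = 1020
Band 4: 1496 × 0.953 = 1426
Band 5: 7575 × 0.935 = 7083
Band 6: 936 × 0.917 + 4974 × 0.495 = 858 + 2462 = 3320
Population now: 0–9=719, 10–19=2955, 20–29=1020, 30–39=1426, 40–49=7083, 50+=3320
Total: 20150 → 16523; change = -3627; percentage change = -18.0%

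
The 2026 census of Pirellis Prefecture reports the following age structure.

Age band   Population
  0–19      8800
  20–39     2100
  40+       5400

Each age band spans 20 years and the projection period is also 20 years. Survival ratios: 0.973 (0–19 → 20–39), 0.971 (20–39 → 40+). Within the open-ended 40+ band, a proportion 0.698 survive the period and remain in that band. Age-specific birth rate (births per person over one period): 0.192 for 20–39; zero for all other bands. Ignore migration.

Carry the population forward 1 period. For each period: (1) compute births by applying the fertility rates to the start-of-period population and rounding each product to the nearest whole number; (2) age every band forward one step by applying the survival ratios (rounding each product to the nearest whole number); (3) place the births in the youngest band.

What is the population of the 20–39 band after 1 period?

8562

After projecting period 1:
Births: 2100 * 0.192 = 403
20–39: 8800 * 0.973 = 8562
40+: 2100 * 0.971 + 5400 * 0.698 = 2039 + 3769 = 5808
→ [403, 8562, 5808]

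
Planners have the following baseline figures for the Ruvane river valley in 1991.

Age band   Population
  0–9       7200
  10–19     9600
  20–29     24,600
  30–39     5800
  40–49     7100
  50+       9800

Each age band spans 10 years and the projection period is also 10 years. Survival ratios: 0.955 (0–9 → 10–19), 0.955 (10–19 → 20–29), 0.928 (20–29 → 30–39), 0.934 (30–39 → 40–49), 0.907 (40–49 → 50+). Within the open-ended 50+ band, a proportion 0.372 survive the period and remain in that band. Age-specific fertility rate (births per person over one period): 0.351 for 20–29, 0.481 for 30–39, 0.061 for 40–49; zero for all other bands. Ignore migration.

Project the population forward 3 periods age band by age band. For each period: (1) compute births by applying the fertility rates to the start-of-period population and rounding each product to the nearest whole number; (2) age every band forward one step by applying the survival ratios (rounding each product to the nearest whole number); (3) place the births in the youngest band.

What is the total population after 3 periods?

68989

Call the groups 1 to 6, youngest first.
Period 1.
Births: 24600 × 0.351 = 8635  |  5800 × 0.481 = 2790  |  7100 × 0.061 = 433 → total 11858
Group 2: 7200 × 0.955 = 6876
Group 3: 9600 × 0.955 = 9168
Group 4: 24600 × 0.928 = 22829
Group 5: 5800 × 0.934 = 5417
Group 6: 7100 × 0.907 + 9800 × 0.372 = 6440 + 3646 = 10086
End of period: [11858, 6876, 9168, 22829, 5417, 10086]
Period 2.
Births: 9168 × 0.351 = 3218  |  22829 × 0.481 = 10981  |  5417 × 0.061 = 330 → total 14529
Group 2: 11858 × 0.955 = 11324
Group 3: 6876 × 0.955 = 6567
Group 4: 9168 × 0.928 = 8508
Group 5: 22829 × 0.934 = 21322
Group 6: 5417 × 0.907 + 10086 × 0.372 = 4913 + 3752 = 8665
End of period: [14529, 11324, 6567, 8508, 21322, 8665]
Period 3.
Births: 6567 × 0.351 = 2305  |  8508 × 0.481 = 4092  |  21322 × 0.061 = 1301 → total 7698
Group 2: 14529 × 0.955 = 13875
Group 3: 11324 × 0.955 = 10814
Group 4: 6567 × 0.928 = 6094
Group 5: 8508 × 0.934 = 7946
Group 6: 21322 × 0.907 + 8665 × 0.372 = 19339 + 3223 = 22562
End of period: [7698, 13875, 10814, 6094, 7946, 22562]
Total after period 3: 7698 + 13875 + 10814 + 6094 + 7946 + 22562 = 68989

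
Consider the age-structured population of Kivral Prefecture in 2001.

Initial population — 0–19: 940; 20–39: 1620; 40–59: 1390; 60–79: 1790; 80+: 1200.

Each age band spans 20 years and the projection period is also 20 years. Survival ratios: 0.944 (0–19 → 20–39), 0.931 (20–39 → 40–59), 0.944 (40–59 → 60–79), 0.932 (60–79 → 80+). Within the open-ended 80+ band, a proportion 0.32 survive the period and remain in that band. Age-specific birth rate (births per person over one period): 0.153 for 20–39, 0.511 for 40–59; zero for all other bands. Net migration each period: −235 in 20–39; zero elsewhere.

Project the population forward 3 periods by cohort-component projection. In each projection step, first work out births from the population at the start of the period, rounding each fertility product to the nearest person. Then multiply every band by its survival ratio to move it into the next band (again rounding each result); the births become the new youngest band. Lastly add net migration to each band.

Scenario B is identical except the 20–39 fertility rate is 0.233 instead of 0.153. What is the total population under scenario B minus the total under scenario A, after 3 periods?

244

Let band 1 be 0–19 through band 5 = 80+.
Period 1:
Births: 1620 × 0.153 = 248  |  1390 × 0.511 = 710 ⇒ total 958
Band 2: 940 × 0.944 = 887
Band 3: 1620 × 0.931 = 1508
Band 4: 1390 × 0.944 = 1312
Band 5: 1790 × 0.932 + 1200 × 0.32 = 1668 + 384 = 2052
Net migration: Band 2 − 235 → 652
Giving 958 / 652 / 1508 / 1312 / 2052.
Period 2:
Births: 652 × 0.153 = 100  |  1508 × 0.511 = 771 ⇒ total 871
Band 2: 958 × 0.944 = 904
Band 3: 652 × 0.931 = 607
Band 4: 1508 × 0.944 = 1424
Band 5: 1312 × 0.932 + 2052 × 0.32 = 1223 + 657 = 1880
Net migration: Band 2 − 235 → 669
Giving 871 / 669 / 607 / 1424 / 1880.
Period 3:
Births: 669 × 0.153 = 102  |  607 × 0.511 = 310 ⇒ total 412
Band 2: 871 × 0.944 = 822
Band 3: 669 × 0.931 = 623
Band 4: 607 × 0.944 = 573
Band 5: 1424 × 0.932 + 1880 × 0.32 = 1327 + 602 = 1929
Net migration: Band 2 − 235 → 587
Giving 412 / 587 / 623 / 573 / 1929.
Scenario A total after 3 periods: 4124
Scenario B projection —
Period 1:
Births: 1620 × 0.233 = 377  |  1390 × 0.511 = 710 ⇒ total 1087
Band 2: 940 × 0.944 = 887
Band 3: 1620 × 0.931 = 1508
Band 4: 1390 × 0.944 = 1312
Band 5: 1790 × 0.932 + 1200 × 0.32 = 1668 + 384 = 2052
Net migration: Band 2 − 235 → 652
Giving 1087 / 652 / 1508 / 1312 / 2052.
Period 2:
Births: 652 × 0.233 = 152  |  1508 × 0.511 = 771 ⇒ total 923
Band 2: 1087 × 0.944 = 1026
Band 3: 652 × 0.931 = 607
Band 4: 1508 × 0.944 = 1424
Band 5: 1312 × 0.932 + 2052 × 0.32 = 1223 + 657 = 1880
Net migration: Band 2 − 235 → 791
Giving 923 / 791 / 607 / 1424 / 1880.
Period 3:
Births: 791 × 0.233 = 184  |  607 × 0.511 = 310 ⇒ total 494
Band 2: 923 × 0.944 = 871
Band 3: 791 × 0.931 = 736
Band 4: 607 × 0.944 = 573
Band 5: 1424 × 0.932 + 1880 × 0.32 = 1327 + 602 = 1929
Net migration: Band 2 − 235 → 636
Giving 494 / 636 / 736 / 573 / 1929.
Scenario B total after 3 periods: 4368
Difference B − A = 4368 − 4124 = 244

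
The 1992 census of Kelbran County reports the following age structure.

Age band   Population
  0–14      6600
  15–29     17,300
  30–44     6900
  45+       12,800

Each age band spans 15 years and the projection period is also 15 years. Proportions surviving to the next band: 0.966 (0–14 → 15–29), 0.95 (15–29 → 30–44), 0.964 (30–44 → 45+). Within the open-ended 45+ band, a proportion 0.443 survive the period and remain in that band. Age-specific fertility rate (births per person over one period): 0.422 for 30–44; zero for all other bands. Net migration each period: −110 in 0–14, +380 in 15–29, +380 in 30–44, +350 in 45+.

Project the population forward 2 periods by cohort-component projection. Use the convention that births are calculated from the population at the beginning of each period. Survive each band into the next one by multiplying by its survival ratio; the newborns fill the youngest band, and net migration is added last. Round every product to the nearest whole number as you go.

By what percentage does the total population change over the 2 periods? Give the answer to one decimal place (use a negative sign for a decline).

-10.4

Period 1.
Births: 6900 * 0.422 = 2912
15–29: 6600 * 0.966 = 6376
30–44: 17300 * 0.95 = 16435
45+: 6900 * 0.964 + 12800 * 0.443 = 6652 + 5670 = 12322
Net migration: 0–14 − 110 → 2802; 15–29 + 380 → 6756; 30–44 + 380 → 16815; 45+ + 350 → 12672
Giving 2802 / 6756 / 16815 / 12672.
Period 2.
Births: 16815 * 0.422 = 7096
15–29: 2802 * 0.966 = 2707
30–44: 6756 * 0.95 = 6418
45+: 16815 * 0.964 + 12672 * 0.443 = 16210 + 5614 = 21824
Net migration: 0–14 − 110 → 6986; 15–29 + 380 → 3087; 30–44 + 380 → 6798; 45+ + 350 → 22174
Giving 6986 / 3087 / 6798 / 22174.
Total: 43600 → 39045; change = -4555; percentage change = -10.4%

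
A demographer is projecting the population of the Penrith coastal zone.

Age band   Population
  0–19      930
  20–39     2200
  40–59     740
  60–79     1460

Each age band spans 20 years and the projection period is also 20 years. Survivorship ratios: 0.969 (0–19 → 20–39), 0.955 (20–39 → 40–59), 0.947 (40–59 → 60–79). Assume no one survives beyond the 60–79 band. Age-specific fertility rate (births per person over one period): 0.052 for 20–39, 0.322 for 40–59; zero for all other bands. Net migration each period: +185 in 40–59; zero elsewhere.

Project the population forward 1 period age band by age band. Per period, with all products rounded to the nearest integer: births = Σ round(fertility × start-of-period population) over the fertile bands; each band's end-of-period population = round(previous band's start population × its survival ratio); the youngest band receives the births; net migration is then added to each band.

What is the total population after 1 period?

Period 1:
Births: 2200 × 0.052 = 114  |  740 × 0.322 = 238 → 352
20–39: 930 × 0.969 = 901
40–59: 2200 × 0.955 = 2101
60–79: 740 × 0.947 = 701
Net migration: 40–59 + 185 → 2286
Population now: 0–19=352, 20–39=901, 40–59=2286, 60–79=701
Total after period 1: 352 + 901 + 2286 + 701 = 4240

4240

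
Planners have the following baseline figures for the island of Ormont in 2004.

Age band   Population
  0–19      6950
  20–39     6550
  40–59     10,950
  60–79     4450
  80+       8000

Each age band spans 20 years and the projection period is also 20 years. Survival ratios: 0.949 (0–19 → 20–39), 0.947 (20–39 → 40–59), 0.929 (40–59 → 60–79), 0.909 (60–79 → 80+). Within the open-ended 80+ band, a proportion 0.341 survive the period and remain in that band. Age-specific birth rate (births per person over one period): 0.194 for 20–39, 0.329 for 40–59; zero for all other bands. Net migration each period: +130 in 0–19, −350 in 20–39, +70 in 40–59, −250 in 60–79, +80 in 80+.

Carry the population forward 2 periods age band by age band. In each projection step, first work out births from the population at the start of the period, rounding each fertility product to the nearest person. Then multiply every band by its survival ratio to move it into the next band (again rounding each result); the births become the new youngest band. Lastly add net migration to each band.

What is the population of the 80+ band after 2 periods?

11437

(Bands numbered youngest = 1 to oldest = 5.)
— Period 1 —
Births: 6550 × 0.194 = 1271  |  10950 × 0.329 = 3603 → 4874
Band 2: 6950 × 0.949 = 6596
Band 3: 6550 × 0.947 = 6203
Band 4: 10950 × 0.929 = 10173
Band 5: 4450 × 0.909 + 8000 × 0.341 = 4045 + 2728 = 6773
Net migration: Band 1 + 130 → 5004; Band 2 − 350 → 6246; Band 3 + 70 → 6273; Band 4 − 250 → 9923; Band 5 + 80 → 6853
→ [5004, 6246, 6273, 9923, 6853]
— Period 2 —
Births: 6246 × 0.194 = 1212  |  6273 × 0.329 = 2064 → 3276
Band 2: 5004 × 0.949 = 4749
Band 3: 6246 × 0.947 = 5915
Band 4: 6273 × 0.929 = 5828
Band 5: 9923 × 0.909 + 6853 × 0.341 = 9020 + 2337 = 11357
Net migration: Band 1 + 130 → 3406; Band 2 − 350 → 4399; Band 3 + 70 → 5985; Band 4 − 250 → 5578; Band 5 + 80 → 11437
→ [3406, 4399, 5985, 5578, 11437]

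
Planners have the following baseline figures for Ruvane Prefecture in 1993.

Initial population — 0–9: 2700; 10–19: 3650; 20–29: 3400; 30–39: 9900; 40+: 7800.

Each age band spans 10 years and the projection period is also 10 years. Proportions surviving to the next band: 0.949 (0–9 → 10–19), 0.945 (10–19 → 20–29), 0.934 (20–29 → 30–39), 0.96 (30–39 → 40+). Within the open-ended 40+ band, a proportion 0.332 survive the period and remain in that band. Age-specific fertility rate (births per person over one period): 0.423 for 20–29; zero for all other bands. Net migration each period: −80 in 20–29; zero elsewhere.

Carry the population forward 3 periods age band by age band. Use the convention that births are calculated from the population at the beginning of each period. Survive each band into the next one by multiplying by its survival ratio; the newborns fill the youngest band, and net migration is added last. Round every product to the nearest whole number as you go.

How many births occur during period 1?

(Groups numbered youngest = 1 to oldest = 5.)
Period 1.
Births: 3400 × 0.423 = 1438
Group 2: 2700 × 0.949 = 2562
Group 3: 3650 × 0.945 = 3449
Group 4: 3400 × 0.934 = 3176
Group 5: 9900 × 0.96 + 7800 × 0.332 = 9504 + 2590 = 12094
Net migration: Group 3 − 80 → 3369
Population now: 0–9=1438, 10–19=2562, 20–29=3369, 30–39=3176, 40+=12094

1438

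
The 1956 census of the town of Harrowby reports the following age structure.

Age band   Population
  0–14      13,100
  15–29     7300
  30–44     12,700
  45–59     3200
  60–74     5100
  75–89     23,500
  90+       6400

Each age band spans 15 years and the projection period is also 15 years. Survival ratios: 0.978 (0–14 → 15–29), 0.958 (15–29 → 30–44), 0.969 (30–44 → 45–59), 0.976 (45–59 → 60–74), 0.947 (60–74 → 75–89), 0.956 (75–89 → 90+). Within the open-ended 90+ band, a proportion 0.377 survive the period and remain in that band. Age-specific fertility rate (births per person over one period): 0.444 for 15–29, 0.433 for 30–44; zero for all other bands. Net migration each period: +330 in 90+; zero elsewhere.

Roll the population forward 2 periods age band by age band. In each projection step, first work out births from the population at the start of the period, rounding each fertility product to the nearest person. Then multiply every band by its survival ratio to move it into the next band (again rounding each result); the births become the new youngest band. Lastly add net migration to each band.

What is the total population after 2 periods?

Period 1.
Births: 7300 × 0.444 = 3241 ; 12700 × 0.433 = 5499 → 8740
15–29: 13100 × 0.978 = 12812
30–44: 7300 × 0.958 = 6993
45–59: 12700 × 0.969 = 12306
60–74: 3200 × 0.976 = 3123
75–89: 5100 × 0.947 = 4830
90+: 23500 × 0.956 + 6400 × 0.377 = 22466 + 2413 = 24879
Net migration: 90+ + 330 → 25209
Population now: 0–14=8740, 15–29=12812, 30–44=6993, 45–59=12306, 60–74=3123, 75–89=4830, 90+=25209
Period 2.
Births: 12812 × 0.444 = 5689 ; 6993 × 0.433 = 3028 → 8717
15–29: 8740 × 0.978 = 8548
30–44: 12812 × 0.958 = 12274
45–59: 6993 × 0.969 = 6776
60–74: 12306 × 0.976 = 12011
75–89: 3123 × 0.947 = 2957
90+: 4830 × 0.956 + 25209 × 0.377 = 4617 + 9504 = 14121
Net migration: 90+ + 330 → 14451
Population now: 0–14=8717, 15–29=8548, 30–44=12274, 45–59=6776, 60–74=12011, 75–89=2957, 90+=14451
Total after period 2: 8717 + 8548 + 12274 + 6776 + 12011 + 2957 + 14451 = 65734

65734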